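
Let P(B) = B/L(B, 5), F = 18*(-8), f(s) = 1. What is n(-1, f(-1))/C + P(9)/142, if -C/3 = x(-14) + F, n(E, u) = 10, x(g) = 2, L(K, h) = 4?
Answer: 67/1704 ≈ 0.039319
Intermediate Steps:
F = -144
P(B) = B/4
C = 426 (C = -3*(2 - 144) = -3*(-142) = 426)
n(-1, f(-1))/C + P(9)/142 = 10/426 + ((¼)*9)/142 = 10*(1/426) + (9/4)*(1/142) = 5/213 + 9/568 = 67/1704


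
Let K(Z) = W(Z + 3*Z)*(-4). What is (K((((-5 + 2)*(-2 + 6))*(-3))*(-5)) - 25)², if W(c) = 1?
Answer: 841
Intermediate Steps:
K(Z) = -4 (K(Z) = 1*(-4) = -4)
(K((((-5 + 2)*(-2 + 6))*(-3))*(-5)) - 25)² = (-4 - 25)² = (-29)² = 841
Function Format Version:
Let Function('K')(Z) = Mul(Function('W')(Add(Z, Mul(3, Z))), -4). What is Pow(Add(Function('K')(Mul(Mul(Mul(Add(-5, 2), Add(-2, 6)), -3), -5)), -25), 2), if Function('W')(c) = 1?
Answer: 841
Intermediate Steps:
Function('K')(Z) = -4 (Function('K')(Z) = Mul(1, -4) = -4)
Pow(Add(Function('K')(Mul(Mul(Mul(Add(-5, 2), Add(-2, 6)), -3), -5)), -25), 2) = Pow(Add(-4, -25), 2) = Pow(-29, 2) = 841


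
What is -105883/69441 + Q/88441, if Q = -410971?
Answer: -37902635614/6141431481 ≈ -6.1716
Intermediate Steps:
-105883/69441 + Q/88441 = -105883/69441 - 410971/88441 = -37902635614/6141431481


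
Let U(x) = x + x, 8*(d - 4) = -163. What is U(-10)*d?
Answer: 655/2 ≈ 327.50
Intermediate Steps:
d = -131/8 (d = 4 + (⅛)*(-163) = 4 - 163/8 = -131/8 ≈ -16.375)
U(x) = 2*x
U(-10)*d = (2*(-10))*(-131/8) = -20*(-131/8) = 655/2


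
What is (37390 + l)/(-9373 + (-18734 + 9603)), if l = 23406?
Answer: -15199/4626 ≈ -3.2856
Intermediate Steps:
(37390 + l)/(-9373 + (-18734 + 9603)) = (37390 + 23406)/(-9373 + (-18734 + 9603)) = 60796/(-9373 - 9131) = 60796/(-18504) = 60796*(-1/18504) = -15199/4626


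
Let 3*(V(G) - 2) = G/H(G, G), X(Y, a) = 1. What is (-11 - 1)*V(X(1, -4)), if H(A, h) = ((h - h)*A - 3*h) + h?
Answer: -22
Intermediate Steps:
H(A, h) = -2*h (H(A, h) = (0*A - 3*h) + h = (0 - 3*h) + h = -3*h + h = -2*h)
V(G) = 11/6 (V(G) = 2 + (G/((-2*G)))/3 = 2 + (G*(-1/(2*G)))/3 = 2 + (⅓)*(-½) = 2 - ⅙ = 11/6)
(-11 - 1)*V(X(1, -4)) = (-11 - 1)*(11/6) = -12*11/6 = -22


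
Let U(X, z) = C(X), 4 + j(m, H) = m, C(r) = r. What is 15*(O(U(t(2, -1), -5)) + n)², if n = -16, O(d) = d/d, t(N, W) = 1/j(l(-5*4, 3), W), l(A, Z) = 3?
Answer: 3375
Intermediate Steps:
j(m, H) = -4 + m
t(N, W) = -1 (t(N, W) = 1/(-4 + 3) = 1/(-1) = -1)
U(X, z) = X
O(d) = 1
15*(O(U(t(2, -1), -5)) + n)² = 15*(1 - 16)² = 15*(-15)² = 15*225 = 3375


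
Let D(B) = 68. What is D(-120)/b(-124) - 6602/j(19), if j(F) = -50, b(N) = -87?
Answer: 285487/2175 ≈ 131.26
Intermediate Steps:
D(-120)/b(-124) - 6602/j(19) = 68/(-87) - 6602/(-50) = 68*(-1/87) - 6602*(-1/50) = -68/87 + 3301/25 = 285487/2175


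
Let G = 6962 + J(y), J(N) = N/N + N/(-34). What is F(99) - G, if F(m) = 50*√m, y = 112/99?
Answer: -11718673/1683 + 150*√11 ≈ -6465.5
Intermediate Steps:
y = 112/99 (y = 112*(1/99) = 112/99 ≈ 1.1313)
J(N) = 1 - N/34 (J(N) = 1 + N*(-1/34) = 1 - N/34)
G = 11718673/1683 (G = 6962 + (1 - 1/34*112/99) = 6962 + (1 - 56/1683) = 6962 + 1627/1683 = 11718673/1683 ≈ 6963.0)
F(99) - G = 50*√99 - 1*11718673/1683 = 50*(3*√11) - 11718673/1683 = 150*√11 - 11718673/1683 = -11718673/1683 + 150*√11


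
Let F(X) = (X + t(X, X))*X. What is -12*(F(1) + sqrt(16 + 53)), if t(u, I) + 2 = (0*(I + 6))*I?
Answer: 12 - 12*sqrt(69) ≈ -87.679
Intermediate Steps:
t(u, I) = -2 (t(u, I) = -2 + (0*(I + 6))*I = -2 + (0*(6 + I))*I = -2 + 0*I = -2 + 0 = -2)
F(X) = X*(-2 + X) (F(X) = (X - 2)*X = (-2 + X)*X = X*(-2 + X))
-12*(F(1) + sqrt(16 + 53)) = -12*(1*(-2 + 1) + sqrt(16 + 53)) = -12*(1*(-1) + sqrt(69)) = -12*(-1 + sqrt(69)) = 12 - 12*sqrt(69)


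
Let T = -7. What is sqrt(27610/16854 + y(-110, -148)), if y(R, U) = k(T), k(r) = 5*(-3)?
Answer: 10*I*sqrt(3378)/159 ≈ 3.6554*I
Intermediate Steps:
k(r) = -15
y(R, U) = -15
sqrt(27610/16854 + y(-110, -148)) = sqrt(27610/16854 - 15) = sqrt(27610*(1/16854) - 15) = sqrt(13805/8427 - 15) = sqrt(-112600/8427) = 10*I*sqrt(3378)/159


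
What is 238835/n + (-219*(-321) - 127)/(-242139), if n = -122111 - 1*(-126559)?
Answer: 57519143009/1077034272 ≈ 53.405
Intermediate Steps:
n = 4448 (n = -122111 + 126559 = 4448)
238835/n + (-219*(-321) - 127)/(-242139) = 238835/4448 + (-219*(-321) - 127)/(-242139) = 238835*(1/4448) + (70299 - 127)*(-1/242139) = 238835/4448 + 70172*(-1/242139) = 238835/4448 - 70172/242139 = 57519143009/1077034272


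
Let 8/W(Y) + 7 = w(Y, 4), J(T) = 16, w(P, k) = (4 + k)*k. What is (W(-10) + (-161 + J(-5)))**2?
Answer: 13082689/625 ≈ 20932.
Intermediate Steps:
w(P, k) = k*(4 + k)
W(Y) = 8/25 (W(Y) = 8/(-7 + 4*(4 + 4)) = 8/(-7 + 4*8) = 8/(-7 + 32) = 8/25)
(W(-10) + (-161 + J(-5)))**2 = (8/25 + (-161 + 16))**2 = (8/25 - 145)**2 = (-3617/25)**2 = 13082689/625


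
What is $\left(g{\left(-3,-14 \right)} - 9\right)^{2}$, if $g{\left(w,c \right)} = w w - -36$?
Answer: $1296$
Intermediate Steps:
$g{\left(w,c \right)} = 36 + w^{2}$ ($g{\left(w,c \right)} = w^{2} + 36 = 36 + w^{2}$)
$\left(g{\left(-3,-14 \right)} - 9\right)^{2} = \left(\left(36 + \left(-3\right)^{2}\right) - 9\right)^{2} = \left(\left(36 + 9\right) - 9\right)^{2} = \left(45 - 9\right)^{2} = 36^{2} = 1296$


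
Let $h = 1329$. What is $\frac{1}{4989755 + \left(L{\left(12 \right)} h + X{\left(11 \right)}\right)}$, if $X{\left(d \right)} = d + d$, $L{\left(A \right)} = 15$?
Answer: $\frac{1}{5009712} \approx 1.9961 \cdot 10^{-7}$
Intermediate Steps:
$X{\left(d \right)} = 2 d$
$\frac{1}{4989755 + \left(L{\left(12 \right)} h + X{\left(11 \right)}\right)} = \frac{1}{4989755 + \left(15 \cdot 1329 + 2 \cdot 11\right)} = \frac{1}{4989755 + \left(19935 + 22\right)} = \frac{1}{4989755 + 19957} = \frac{1}{5009712}$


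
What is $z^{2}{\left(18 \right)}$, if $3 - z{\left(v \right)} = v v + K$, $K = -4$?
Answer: $100489$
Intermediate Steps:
$z{\left(v \right)} = 7 - v^{2}$ ($z{\left(v \right)} = 3 - \left(v v - 4\right) = 3 - \left(v^{2} - 4\right) = 3 - \left(-4 + v^{2}\right) = 7 - v^{2}$)
$z^{2}{\left(18 \right)} = \left(7 - 18^{2}\right)^{2} = \left(7 - 324\right)^{2} = \left(-317\right)^{2} = 100489$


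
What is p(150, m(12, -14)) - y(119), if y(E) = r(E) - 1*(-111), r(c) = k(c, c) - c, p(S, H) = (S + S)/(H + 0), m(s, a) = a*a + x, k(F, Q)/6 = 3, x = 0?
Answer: -415/49 ≈ -8.4694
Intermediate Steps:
k(F, Q) = 18 (k(F, Q) = 6*3 = 18)
m(s, a) = a**2 (m(s, a) = a*a + 0 = a**2 + 0 = a**2)
p(S, H) = 2*S/H (p(S, H) = (2*S)/H = 2*S/H)
r(c) = 18 - c
y(E) = 129 - E (y(E) = (18 - E) - 1*(-111) = (18 - E) + 111 = 129 - E)
p(150, m(12, -14)) - y(119) = 2*150/(-14)**2 - (129 - 1*119) = 2*150/196 - (129 - 119) = 2*150*(1/196) - 1*10 = 75/49 - 10 = -415/49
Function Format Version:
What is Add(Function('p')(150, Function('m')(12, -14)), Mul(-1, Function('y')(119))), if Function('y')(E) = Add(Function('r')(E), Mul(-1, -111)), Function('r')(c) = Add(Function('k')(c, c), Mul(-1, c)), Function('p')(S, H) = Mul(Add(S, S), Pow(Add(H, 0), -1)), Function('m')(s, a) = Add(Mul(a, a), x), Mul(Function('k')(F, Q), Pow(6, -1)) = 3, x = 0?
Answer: Rational(-415, 49) ≈ -8.4694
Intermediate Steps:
Function('k')(F, Q) = 18 (Function('k')(F, Q) = Mul(6, 3) = 18)
Function('m')(s, a) = Pow(a, 2) (Function('m')(s, a) = Add(Mul(a, a), 0) = Add(Pow(a, 2), 0) = Pow(a, 2))
Function('p')(S, H) = Mul(2, S, Pow(H, -1)) (Function('p')(S, H) = Mul(Mul(2, S), Pow(H, -1)) = Mul(2, S, Pow(H, -1)))
Function('r')(c) = Add(18, Mul(-1, c))
Function('y')(E) = Add(129, Mul(-1, E)) (Function('y')(E) = Add(Add(18, Mul(-1, E)), Mul(-1, -111)) = Add(Add(18, Mul(-1, E)), 111) = Add(129, Mul(-1, E)))
Add(Function('p')(150, Function('m')(12, -14)), Mul(-1, Function('y')(119))) = Add(Mul(2, 150, Pow(Pow(-14, 2), -1)), Mul(-1, Add(129, Mul(-1, 119)))) = Add(Mul(2, 150, Pow(196, -1)), Mul(-1, Add(129, -119))) = Add(Mul(2, 150, Rational(1, 196)), Mul(-1, 10)) = Add(Rational(75, 49), -10) = Rational(-415, 49)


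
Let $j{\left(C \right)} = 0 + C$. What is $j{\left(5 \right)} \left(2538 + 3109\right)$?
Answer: $28235$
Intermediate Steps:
$j{\left(C \right)} = C$
$j{\left(5 \right)} \left(2538 + 3109\right) = 5 \left(2538 + 3109\right) = 5 \cdot 5647 = 28235$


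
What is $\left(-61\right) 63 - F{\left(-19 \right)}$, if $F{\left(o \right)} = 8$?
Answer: $-3851$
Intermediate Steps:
$\left(-61\right) 63 - F{\left(-19 \right)} = \left(-61\right) 63 - 8 = -3843 - 8 = -3851$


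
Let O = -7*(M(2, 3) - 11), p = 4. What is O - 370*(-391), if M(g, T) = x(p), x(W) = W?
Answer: 144719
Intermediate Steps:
M(g, T) = 4
O = 49 (O = -7*(4 - 11) = -7*(-7) = 49)
O - 370*(-391) = 49 - 370*(-391) = 49 + 144670 = 144719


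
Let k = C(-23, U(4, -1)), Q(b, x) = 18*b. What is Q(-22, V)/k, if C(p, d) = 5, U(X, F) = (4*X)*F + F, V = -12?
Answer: -396/5 ≈ -79.200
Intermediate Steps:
U(X, F) = F + 4*F*X (U(X, F) = 4*F*X + F = F + 4*F*X)
k = 5
Q(-22, V)/k = (18*(-22))/5 = -396*1/5 = -396/5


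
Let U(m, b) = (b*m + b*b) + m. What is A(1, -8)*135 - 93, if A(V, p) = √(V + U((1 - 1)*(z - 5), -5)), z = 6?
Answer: -93 + 135*√26 ≈ 595.37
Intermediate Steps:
U(m, b) = m + b² + b*m (U(m, b) = (b*m + b²) + m = (b² + b*m) + m = m + b² + b*m)
A(V, p) = √(25 + V) (A(V, p) = √(V + ((1 - 1)*(6 - 5) + (-5)² - 5*(1 - 1)*(6 - 5))) = √(V + (0*1 + 25 - 0)) = √(V + (0 + 25 - 5*0)) = √(V + (0 + 25 + 0)) = √(V + 25) = √(25 + V))
A(1, -8)*135 - 93 = √(25 + 1)*135 - 93 = √26*135 - 93 = 135*√26 - 93 = -93 + 135*√26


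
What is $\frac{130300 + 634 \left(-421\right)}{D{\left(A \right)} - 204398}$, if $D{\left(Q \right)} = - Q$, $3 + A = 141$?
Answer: $\frac{68307}{102268} \approx 0.66792$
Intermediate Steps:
$A = 138$ ($A = -3 + 141 = 138$)
$\frac{130300 + 634 \left(-421\right)}{D{\left(A \right)} - 204398} = \frac{130300 + 634 \left(-421\right)}{\left(-1\right) 138 - 204398} = \frac{130300 - 266914}{-138 - 204398} = - \frac{136614}{-204536} = \left(-136614\right) \left(- \frac{1}{204536}\right) = \frac{68307}{102268}$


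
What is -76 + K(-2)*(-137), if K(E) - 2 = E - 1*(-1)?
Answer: -213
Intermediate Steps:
K(E) = 3 + E (K(E) = 2 + (E - 1*(-1)) = 2 + (E + 1) = 2 + (1 + E) = 3 + E)
-76 + K(-2)*(-137) = -76 + (3 - 2)*(-137) = -76 + 1*(-137) = -76 - 137 = -213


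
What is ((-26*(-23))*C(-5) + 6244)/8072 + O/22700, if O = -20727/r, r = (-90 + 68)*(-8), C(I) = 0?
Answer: 3097340057/4031156800 ≈ 0.76835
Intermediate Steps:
r = 176 (r = -22*(-8) = 176)
O = -20727/176 ≈ -117.77
((-26*(-23))*C(-5) + 6244)/8072 + O/22700 = (-26*(-23)*0 + 6244)/8072 - 20727/176/22700 = (598*0 + 6244)*(1/8072) - 20727/176*1/22700 = (0 + 6244)*(1/8072) - 20727/3995200 = 6244*(1/8072) - 20727/3995200 = 1561/2018 - 20727/3995200 = 3097340057/4031156800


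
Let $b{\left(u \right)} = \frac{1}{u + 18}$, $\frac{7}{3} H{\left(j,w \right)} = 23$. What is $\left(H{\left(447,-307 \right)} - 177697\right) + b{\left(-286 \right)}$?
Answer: $- \frac{333341087}{1876} \approx -1.7769 \cdot 10^{5}$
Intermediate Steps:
$H{\left(j,w \right)} = \frac{69}{7}$ ($H{\left(j,w \right)} = \frac{3}{7} \cdot 23 = \frac{69}{7}$)
$b{\left(u \right)} = \frac{1}{18 + u}$
$\left(H{\left(447,-307 \right)} - 177697\right) + b{\left(-286 \right)} = \left(\frac{69}{7} - 177697\right) + \frac{1}{18 - 286} = - \frac{1243810}{7} + \frac{1}{-268} = - \frac{1243810}{7} - \frac{1}{268} = - \frac{333341087}{1876}$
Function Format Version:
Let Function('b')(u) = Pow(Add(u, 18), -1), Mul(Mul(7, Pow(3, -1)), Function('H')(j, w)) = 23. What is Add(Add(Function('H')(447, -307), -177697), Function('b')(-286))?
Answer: Rational(-333341087, 1876) ≈ -1.7769e+5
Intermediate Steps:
Function('H')(j, w) = Rational(69, 7) (Function('H')(j, w) = Mul(Rational(3, 7), 23) = Rational(69, 7))
Function('b')(u) = Pow(Add(18, u), -1)
Add(Add(Function('H')(447, -307), -177697), Function('b')(-286)) = Add(Add(Rational(69, 7), -177697), Pow(Add(18, -286), -1)) = Add(Rational(-1243810, 7), Pow(-268, -1)) = Add(Rational(-1243810, 7), Rational(-1, 268)) = Rational(-333341087, 1876)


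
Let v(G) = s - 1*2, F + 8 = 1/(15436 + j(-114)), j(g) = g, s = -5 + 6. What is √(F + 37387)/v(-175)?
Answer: -3*√975025751062/15322 ≈ -193.34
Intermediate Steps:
s = 1
F = -122575/15322 (F = -8 + 1/(15436 - 114) = -8 + 1/15322 = -122575/15322 ≈ -7.9999)
v(G) = -1 (v(G) = 1 - 1*2 = 1 - 2 = -1)
√(F + 37387)/v(-175) = √(-122575/15322 + 37387)/(-1) = √(572721039/15322)*(-1) = (3*√975025751062/15322)*(-1) = -3*√975025751062/15322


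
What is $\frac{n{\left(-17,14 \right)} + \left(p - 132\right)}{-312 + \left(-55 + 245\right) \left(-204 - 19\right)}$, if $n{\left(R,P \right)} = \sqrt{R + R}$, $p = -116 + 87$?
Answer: $\frac{161}{42682} - \frac{i \sqrt{34}}{42682} \approx 0.0037721 - 0.00013661 i$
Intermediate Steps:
$p = -29$
$n{\left(R,P \right)} = \sqrt{2} \sqrt{R}$ ($n{\left(R,P \right)} = \sqrt{2 R} = \sqrt{2} \sqrt{R}$)
$\frac{n{\left(-17,14 \right)} + \left(p - 132\right)}{-312 + \left(-55 + 245\right) \left(-204 - 19\right)} = \frac{\sqrt{2} \sqrt{-17} - 161}{-312 + \left(-55 + 245\right) \left(-204 - 19\right)} = \frac{\sqrt{2} i \sqrt{17} - 161}{-312 + 190 \left(-223\right)} = \frac{i \sqrt{34} - 161}{-312 - 42370} = \frac{-161 + i \sqrt{34}}{-42682} = \left(-161 + i \sqrt{34}\right) \left(- \frac{1}{42682}\right) = \frac{161}{42682} - \frac{i \sqrt{34}}{42682}$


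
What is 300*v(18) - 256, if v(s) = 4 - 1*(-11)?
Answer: 4244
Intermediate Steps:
v(s) = 15 (v(s) = 4 + 11 = 15)
300*v(18) - 256 = 300*15 - 256 = 4500 - 256 = 4244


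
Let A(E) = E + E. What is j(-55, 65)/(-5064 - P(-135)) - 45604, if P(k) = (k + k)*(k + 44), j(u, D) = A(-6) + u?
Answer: -1351428869/29634 ≈ -45604.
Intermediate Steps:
A(E) = 2*E
j(u, D) = -12 + u (j(u, D) = 2*(-6) + u = -12 + u)
P(k) = 2*k*(44 + k) (P(k) = (2*k)*(44 + k) = 2*k*(44 + k))
j(-55, 65)/(-5064 - P(-135)) - 45604 = (-12 - 55)/(-5064 - 2*(-135)*(44 - 135)) - 45604 = -67/(-5064 - 2*(-135)*(-91)) - 45604 = -67/(-5064 - 1*24570) - 45604 = -67/(-5064 - 24570) - 45604 = -67/(-29634) - 45604 = -67*(-1/29634) - 45604 = 67/29634 - 45604 = -1351428869/29634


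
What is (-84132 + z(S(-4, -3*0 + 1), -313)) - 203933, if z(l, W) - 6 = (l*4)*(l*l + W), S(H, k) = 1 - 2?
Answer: -286811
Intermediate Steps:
S(H, k) = -1
z(l, W) = 6 + 4*l*(W + l²) (z(l, W) = 6 + (l*4)*(l*l + W) = 6 + (4*l)*(l² + W) = 6 + (4*l)*(W + l²) = 6 + 4*l*(W + l²))
(-84132 + z(S(-4, -3*0 + 1), -313)) - 203933 = (-84132 + (6 + 4*(-1)³ + 4*(-313)*(-1))) - 203933 = (-84132 + (6 + 4*(-1) + 1252)) - 203933 = (-84132 + (6 - 4 + 1252)) - 203933 = (-84132 + 1254) - 203933 = -82878 - 203933 = -286811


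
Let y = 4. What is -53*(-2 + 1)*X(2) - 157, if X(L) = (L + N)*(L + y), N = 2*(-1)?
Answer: -157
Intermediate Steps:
N = -2
X(L) = (-2 + L)*(4 + L) (X(L) = (L - 2)*(L + 4) = (-2 + L)*(4 + L))
-53*(-2 + 1)*X(2) - 157 = -53*(-2 + 1)*(-8 + 2**2 + 2*2) - 157 = -(-53)*(-8 + 4 + 4) - 157 = -(-53)*0 - 157 = -53*0 - 157 = 0 - 157 = -157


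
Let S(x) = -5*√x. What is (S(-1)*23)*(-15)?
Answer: 1725*I ≈ 1725.0*I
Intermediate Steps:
(S(-1)*23)*(-15) = (-5*I*23)*(-15) = -115*I*(-15) = 1725*I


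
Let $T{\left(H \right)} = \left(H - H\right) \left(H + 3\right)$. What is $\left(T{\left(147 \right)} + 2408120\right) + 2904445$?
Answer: $5312565$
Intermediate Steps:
$T{\left(H \right)} = 0$ ($T{\left(H \right)} = 0 \left(3 + H\right) = 0$)
$\left(T{\left(147 \right)} + 2408120\right) + 2904445 = \left(0 + 2408120\right) + 2904445 = 2408120 + 2904445 = 5312565$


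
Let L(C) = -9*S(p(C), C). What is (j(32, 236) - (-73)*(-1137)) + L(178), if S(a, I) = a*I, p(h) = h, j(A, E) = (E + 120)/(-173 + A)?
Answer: -51910493/141 ≈ -3.6816e+5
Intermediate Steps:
j(A, E) = (120 + E)/(-173 + A)
S(a, I) = I*a
L(C) = -9*C² (L(C) = -9*C*C = -9*C²)
(j(32, 236) - (-73)*(-1137)) + L(178) = ((120 + 236)/(-173 + 32) - (-73)*(-1137)) - 9*178² = (356/(-141) - 1*83001) - 9*31684 = (-1/141*356 - 83001) - 285156 = (-356/141 - 83001) - 285156 = -11703497/141 - 285156 = -51910493/141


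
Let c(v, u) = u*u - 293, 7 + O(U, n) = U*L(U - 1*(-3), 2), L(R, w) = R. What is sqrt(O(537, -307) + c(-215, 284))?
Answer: 4*sqrt(23146) ≈ 608.55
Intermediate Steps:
O(U, n) = -7 + U*(3 + U) (O(U, n) = -7 + U*(U - 1*(-3)) = -7 + U*(U + 3) = -7 + U*(3 + U))
c(v, u) = -293 + u**2 (c(v, u) = u**2 - 293 = -293 + u**2)
sqrt(O(537, -307) + c(-215, 284)) = sqrt((-7 + 537*(3 + 537)) + (-293 + 284**2)) = sqrt((-7 + 537*540) + (-293 + 80656)) = sqrt((-7 + 289980) + 80363) = sqrt(289973 + 80363) = sqrt(370336) = 4*sqrt(23146)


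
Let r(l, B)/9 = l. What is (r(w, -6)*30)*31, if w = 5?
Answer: 41850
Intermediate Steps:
r(l, B) = 9*l
(r(w, -6)*30)*31 = ((9*5)*30)*31 = (45*30)*31 = 1350*31 = 41850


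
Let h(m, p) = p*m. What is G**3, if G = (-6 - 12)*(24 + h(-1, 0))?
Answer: -80621568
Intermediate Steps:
h(m, p) = m*p
G = -432 (G = (-6 - 12)*(24 - 1*0) = -18*(24 + 0) = -18*24 = -432)
G**3 = (-432)**3 = -80621568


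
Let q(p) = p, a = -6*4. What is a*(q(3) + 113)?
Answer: -2784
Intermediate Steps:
a = -24
a*(q(3) + 113) = -24*(3 + 113) = -24*116 = -2784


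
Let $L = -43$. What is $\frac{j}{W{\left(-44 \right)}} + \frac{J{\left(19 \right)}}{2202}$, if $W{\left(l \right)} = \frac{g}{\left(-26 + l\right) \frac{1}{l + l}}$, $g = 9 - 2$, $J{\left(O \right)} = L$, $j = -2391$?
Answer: $- \frac{13163401}{48444} \approx -271.72$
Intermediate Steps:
$J{\left(O \right)} = -43$
$g = 7$
$W{\left(l \right)} = \frac{14 l}{-26 + l}$ ($W{\left(l \right)} = \frac{7}{\left(-26 + l\right) \frac{1}{l + l}} = \frac{7}{\left(-26 + l\right) \frac{1}{2 l}} = \frac{7}{\frac{1}{2} \frac{1}{l} \left(-26 + l\right)} = 7 \frac{2 l}{-26 + l} = \frac{14 l}{-26 + l}$)
$\frac{j}{W{\left(-44 \right)}} + \frac{J{\left(19 \right)}}{2202} = - \frac{2391}{14 \left(-44\right) \frac{1}{-26 - 44}} - \frac{43}{2202} = - \frac{2391}{14 \left(-44\right) \frac{1}{-70}} - \frac{43}{2202} = - \frac{2391}{14 \left(-44\right) \left(- \frac{1}{70}\right)} - \frac{43}{2202} = - \frac{2391}{\frac{44}{5}} - \frac{43}{2202} = \left(-2391\right) \frac{5}{44} - \frac{43}{2202} = - \frac{11955}{44} - \frac{43}{2202} = - \frac{13163401}{48444}$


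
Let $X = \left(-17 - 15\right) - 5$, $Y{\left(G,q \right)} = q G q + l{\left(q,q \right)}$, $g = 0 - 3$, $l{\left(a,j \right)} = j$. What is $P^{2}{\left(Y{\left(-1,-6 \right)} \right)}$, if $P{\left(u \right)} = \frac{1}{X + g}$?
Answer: $\frac{1}{1600} \approx 0.000625$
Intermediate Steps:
$g = -3$ ($g = 0 - 3 = -3$)
$Y{\left(G,q \right)} = q + G q^{2}$ ($Y{\left(G,q \right)} = q G q + q = G q q + q = G q^{2} + q = q + G q^{2}$)
$X = -37$ ($X = -32 - 5 = -37$)
$P{\left(u \right)} = - \frac{1}{40}$ ($P{\left(u \right)} = \frac{1}{-37 - 3} = \frac{1}{-40} = - \frac{1}{40}$)
$P^{2}{\left(Y{\left(-1,-6 \right)} \right)} = \left(- \frac{1}{40}\right)^{2} = \frac{1}{1600}$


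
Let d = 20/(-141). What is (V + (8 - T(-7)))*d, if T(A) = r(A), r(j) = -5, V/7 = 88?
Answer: -12580/141 ≈ -89.220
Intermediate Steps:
V = 616 (V = 7*88 = 616)
T(A) = -5
d = -20/141 (d = 20*(-1/141) = -20/141 ≈ -0.14184)
(V + (8 - T(-7)))*d = (616 + (8 - 1*(-5)))*(-20/141) = (616 + (8 + 5))*(-20/141) = (616 + 13)*(-20/141) = 629*(-20/141) = -12580/141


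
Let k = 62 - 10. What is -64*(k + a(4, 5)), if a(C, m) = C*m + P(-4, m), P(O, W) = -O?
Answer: -4864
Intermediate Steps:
a(C, m) = 4 + C*m (a(C, m) = C*m - 1*(-4) = C*m + 4 = 4 + C*m)
k = 52
-64*(k + a(4, 5)) = -64*(52 + (4 + 4*5)) = -64*(52 + (4 + 20)) = -64*(52 + 24) = -64*76 = -4864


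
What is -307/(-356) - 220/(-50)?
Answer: 9367/1780 ≈ 5.2624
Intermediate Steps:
-307/(-356) - 220/(-50) = -307*(-1/356) - 220*(-1/50) = 307/356 + 22/5 = 9367/1780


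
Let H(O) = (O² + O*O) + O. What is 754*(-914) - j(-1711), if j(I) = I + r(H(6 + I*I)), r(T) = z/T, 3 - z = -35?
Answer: -11783378978564243363/17140831598985 ≈ -6.8745e+5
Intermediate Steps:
z = 38 (z = 3 - 1*(-35) = 3 + 35 = 38)
H(O) = O + 2*O² (H(O) = (O² + O²) + O = 2*O² + O = O + 2*O²)
r(T) = 38/T
j(I) = I + 38/((6 + I²)*(13 + 2*I²)) (j(I) = I + 38/(((6 + I*I)*(1 + 2*(6 + I*I)))) = I + 38/(((6 + I²)*(1 + 2*(6 + I²)))) = I + 38/(((6 + I²)*(1 + (12 + 2*I²)))) = I + 38/(((6 + I²)*(13 + 2*I²))) = I + 38*(1/((6 + I²)*(13 + 2*I²))) = I + 38/((6 + I²)*(13 + 2*I²)))
754*(-914) - j(-1711) = 754*(-914) - (38 - 1711*(6 + (-1711)²)*(13 + 2*(-1711)²))/((6 + (-1711)²)*(13 + 2*(-1711)²)) = -689156 - (38 - 1711*(6 + 2927521)*(13 + 2*2927521))/((6 + 2927521)*(13 + 2*2927521)) = -689156 - (38 - 1711*2927527*(13 + 5855042))/(2927527*(13 + 5855042)) = -689156 - (38 - 1711*2927527*5855055)/(2927527*5855055) = -689156 - (38 - 29327962865863335)/(2927527*5855055) = -689156 - (-29327962865863297)/(2927527*5855055) = -689156 - 1*(-29327962865863297/17140831598985) = -689156 + 29327962865863297/17140831598985 = -11783378978564243363/17140831598985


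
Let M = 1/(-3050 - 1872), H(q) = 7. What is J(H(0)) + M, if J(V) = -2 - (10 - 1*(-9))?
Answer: -103363/4922 ≈ -21.000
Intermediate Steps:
M = -1/4922 (M = 1/(-4922) = -1/4922 ≈ -0.00020317)
J(V) = -21 (J(V) = -2 - (10 + 9) = -2 - 1*19 = -2 - 19 = -21)
J(H(0)) + M = -21 - 1/4922 = -103363/4922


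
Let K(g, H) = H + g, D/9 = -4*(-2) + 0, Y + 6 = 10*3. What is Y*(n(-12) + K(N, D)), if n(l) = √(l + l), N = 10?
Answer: 1968 + 48*I*√6 ≈ 1968.0 + 117.58*I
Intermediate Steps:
Y = 24 (Y = -6 + 10*3 = -6 + 30 = 24)
D = 72 (D = 9*(-4*(-2) + 0) = 9*(8 + 0) = 9*8 = 72)
n(l) = √2*√l (n(l) = √(2*l) = √2*√l)
Y*(n(-12) + K(N, D)) = 24*(√2*√(-12) + (72 + 10)) = 24*(√2*(2*I*√3) + 82) = 24*(2*I*√6 + 82) = 24*(82 + 2*I*√6) = 1968 + 48*I*√6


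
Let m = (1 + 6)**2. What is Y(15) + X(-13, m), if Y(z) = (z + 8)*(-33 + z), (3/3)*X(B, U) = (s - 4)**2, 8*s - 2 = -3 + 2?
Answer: -25535/64 ≈ -398.98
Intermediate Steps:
m = 49 (m = 7**2 = 49)
s = 1/8 (s = 1/4 + (-3 + 2)/8 = 1/4 + (1/8)*(-1) = 1/4 - 1/8 = 1/8 ≈ 0.12500)
X(B, U) = 961/64 (X(B, U) = (1/8 - 4)**2 = (-31/8)**2 = 961/64)
Y(z) = (-33 + z)*(8 + z) (Y(z) = (8 + z)*(-33 + z) = (-33 + z)*(8 + z))
Y(15) + X(-13, m) = (-264 + 15**2 - 25*15) + 961/64 = (-264 + 225 - 375) + 961/64 = -414 + 961/64 = -25535/64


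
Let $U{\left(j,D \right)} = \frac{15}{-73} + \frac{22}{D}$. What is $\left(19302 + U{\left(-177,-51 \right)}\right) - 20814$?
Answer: $- \frac{5631547}{3723} \approx -1512.6$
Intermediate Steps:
$U{\left(j,D \right)} = - \frac{15}{73} + \frac{22}{D}$ ($U{\left(j,D \right)} = 15 \left(- \frac{1}{73}\right) + \frac{22}{D} = - \frac{15}{73} + \frac{22}{D}$)
$\left(19302 + U{\left(-177,-51 \right)}\right) - 20814 = \left(19302 + \left(- \frac{15}{73} + \frac{22}{-51}\right)\right) - 20814 = \left(19302 + \left(- \frac{15}{73} + 22 \left(- \frac{1}{51}\right)\right)\right) - 20814 = \left(19302 - \frac{2371}{3723}\right) - 20814 = \frac{71858975}{3723} - 20814 = - \frac{5631547}{3723}$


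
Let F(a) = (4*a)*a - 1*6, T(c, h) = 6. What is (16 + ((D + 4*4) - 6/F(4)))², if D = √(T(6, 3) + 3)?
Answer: 1024144/841 ≈ 1217.8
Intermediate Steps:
F(a) = -6 + 4*a² (F(a) = 4*a² - 6 = -6 + 4*a²)
D = 3 (D = √(6 + 3) = √9 = 3)
(16 + ((D + 4*4) - 6/F(4)))² = (16 + ((3 + 4*4) - 6/(-6 + 4*4²)))² = (16 + ((3 + 16) - 6/(-6 + 4*16)))² = (16 + (19 - 6/(-6 + 64)))² = (16 + (19 - 6/58))² = (16 + (19 - 1*3/29))² = (16 + (19 - 3/29))² = (16 + 548/29)² = (1012/29)² = 1024144/841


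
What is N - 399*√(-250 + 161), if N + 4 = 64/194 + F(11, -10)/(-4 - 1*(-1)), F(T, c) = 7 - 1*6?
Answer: -1165/291 - 399*I*√89 ≈ -4.0034 - 3764.2*I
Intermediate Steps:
F(T, c) = 1 (F(T, c) = 7 - 6 = 1)
N = -1165/291 (N = -4 + (64/194 + 1/(-4 - 1*(-1))) = -4 + (64*(1/194) + 1/(-4 + 1)) = -4 + (32/97 + 1/(-3)) = -4 + (32/97 + 1*(-⅓)) = -4 + (32/97 - ⅓) = -4 - 1/291 = -1165/291 ≈ -4.0034)
N - 399*√(-250 + 161) = -1165/291 - 399*√(-250 + 161) = -1165/291 - 399*I*√89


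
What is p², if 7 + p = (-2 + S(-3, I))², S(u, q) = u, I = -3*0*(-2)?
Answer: 324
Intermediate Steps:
I = 0 (I = 0*(-2) = 0)
p = 18 (p = -7 + (-2 - 3)² = -7 + (-5)² = -7 + 25 = 18)
p² = 18² = 324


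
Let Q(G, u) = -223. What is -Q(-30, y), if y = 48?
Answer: 223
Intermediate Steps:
-Q(-30, y) = -1*(-223) = 223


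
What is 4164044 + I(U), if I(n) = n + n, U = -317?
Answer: 4163410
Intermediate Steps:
I(n) = 2*n
4164044 + I(U) = 4164044 + 2*(-317) = 4164044 - 634 = 4163410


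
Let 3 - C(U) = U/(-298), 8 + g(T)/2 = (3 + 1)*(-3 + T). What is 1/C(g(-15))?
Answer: 149/367 ≈ 0.40599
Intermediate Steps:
g(T) = -40 + 8*T (g(T) = -16 + 2*((3 + 1)*(-3 + T)) = -16 + 2*(4*(-3 + T)) = -16 + 2*(-12 + 4*T) = -16 + (-24 + 8*T) = -40 + 8*T)
C(U) = 3 + U/298 (C(U) = 3 - U/(-298) = 3 - U*(-1)/298 = 3 - (-1)*U/298 = 3 + U/298)
1/C(g(-15)) = 1/(3 + (-40 + 8*(-15))/298) = 1/(3 + (-40 - 120)/298) = 1/(3 + (1/298)*(-160)) = 1/(3 - 80/149) = 1/(367/149) = 149/367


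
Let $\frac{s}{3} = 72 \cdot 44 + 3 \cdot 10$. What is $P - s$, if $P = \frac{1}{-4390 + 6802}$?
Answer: $- \frac{23140727}{2412} \approx -9594.0$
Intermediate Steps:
$P = \frac{1}{2412} \approx 0.00041459$
$s = 9594$ ($s = 3 \left(72 \cdot 44 + 3 \cdot 10\right) = 3 \left(3168 + 30\right) = 3 \cdot 3198 = 9594$)
$P - s = \frac{1}{2412} - 9594 = - \frac{23140727}{2412}$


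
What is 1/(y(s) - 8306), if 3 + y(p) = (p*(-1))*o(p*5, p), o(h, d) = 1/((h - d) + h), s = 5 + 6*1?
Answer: -9/74782 ≈ -0.00012035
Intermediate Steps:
s = 11 (s = 5 + 6 = 11)
o(h, d) = 1/(-d + 2*h)
y(p) = -28/9 (y(p) = -3 + (p*(-1))*(-1/(p - 2*p*5)) = -3 + (-p)*(-1/(p - 10*p)) = -3 + (-p)*(-1/((-9*p))) = -3 + (-p)*(-(-1)/(9*p)) = -3 + (-p)*(1/(9*p)) = -3 - 1/9 = -28/9)
1/(y(s) - 8306) = 1/(-28/9 - 8306) = 1/(-74782/9) = -9/74782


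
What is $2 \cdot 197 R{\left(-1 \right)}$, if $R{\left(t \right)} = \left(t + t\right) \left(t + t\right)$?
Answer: $1576$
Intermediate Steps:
$R{\left(t \right)} = 4 t^{2}$ ($R{\left(t \right)} = 2 t 2 t = 4 t^{2}$)
$2 \cdot 197 R{\left(-1 \right)} = 2 \cdot 197 \cdot 4 \left(-1\right)^{2} = 394 \cdot 4 \cdot 1 = 394 \cdot 4 = 1576$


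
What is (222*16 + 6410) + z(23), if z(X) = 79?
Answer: 10041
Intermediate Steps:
(222*16 + 6410) + z(23) = (222*16 + 6410) + 79 = (3552 + 6410) + 79 = 9962 + 79 = 10041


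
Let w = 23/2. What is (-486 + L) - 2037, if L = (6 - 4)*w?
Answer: -2500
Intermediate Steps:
w = 23/2 (w = 23*(½) = 23/2 ≈ 11.500)
L = 23 (L = (6 - 4)*(23/2) = 2*(23/2) = 23)
(-486 + L) - 2037 = (-486 + 23) - 2037 = -463 - 2037 = -2500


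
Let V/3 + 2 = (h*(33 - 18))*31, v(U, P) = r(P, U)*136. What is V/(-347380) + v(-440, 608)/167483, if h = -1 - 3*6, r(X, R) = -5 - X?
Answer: -24520234027/58180244540 ≈ -0.42145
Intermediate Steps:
h = -19 (h = -1 - 18 = -19)
v(U, P) = -680 - 136*P (v(U, P) = (-5 - P)*136 = -680 - 136*P)
V = -26511 (V = -6 + 3*(-19*(33 - 18)*31) = -6 + 3*(-19*15*31) = -6 + 3*(-285*31) = -6 + 3*(-8835) = -6 - 26505 = -26511)
V/(-347380) + v(-440, 608)/167483 = -26511/(-347380) + (-680 - 136*608)/167483 = -26511*(-1/347380) + (-680 - 82688)*(1/167483) = 26511/347380 - 83368*1/167483 = 26511/347380 - 83368/167483 = -24520234027/58180244540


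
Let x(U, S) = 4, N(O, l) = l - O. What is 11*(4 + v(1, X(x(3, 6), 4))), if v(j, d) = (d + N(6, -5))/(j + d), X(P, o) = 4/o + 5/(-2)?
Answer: 319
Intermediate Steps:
X(P, o) = -5/2 + 4/o (X(P, o) = 4/o + 5*(-½) = 4/o - 5/2 = -5/2 + 4/o)
v(j, d) = (-11 + d)/(d + j) (v(j, d) = (d + (-5 - 1*6))/(j + d) = (d + (-5 - 6))/(d + j) = (d - 11)/(d + j) = (-11 + d)/(d + j))
11*(4 + v(1, X(x(3, 6), 4))) = 11*(4 + (-11 + (-5/2 + 4/4))/((-5/2 + 4/4) + 1)) = 11*(4 + (-11 + (-5/2 + 4*(¼)))/((-5/2 + 4*(¼)) + 1)) = 11*(4 + (-11 + (-5/2 + 1))/((-5/2 + 1) + 1)) = 11*(4 + (-11 - 3/2)/(-3/2 + 1)) = 11*(4 - 25/2/(-½)) = 11*(4 - 2*(-25/2)) = 11*(4 + 25) = 11*29 = 319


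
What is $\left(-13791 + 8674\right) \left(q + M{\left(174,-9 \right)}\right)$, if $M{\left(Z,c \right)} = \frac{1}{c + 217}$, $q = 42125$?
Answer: $- \frac{44835159117}{208} \approx -2.1555 \cdot 10^{8}$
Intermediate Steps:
$M{\left(Z,c \right)} = \frac{1}{217 + c}$
$\left(-13791 + 8674\right) \left(q + M{\left(174,-9 \right)}\right) = \left(-13791 + 8674\right) \left(42125 + \frac{1}{217 - 9}\right) = - 5117 \left(42125 + \frac{1}{208}\right) = \left(-5117\right) \frac{8762001}{208} = - \frac{44835159117}{208}$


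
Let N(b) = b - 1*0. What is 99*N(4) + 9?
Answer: 405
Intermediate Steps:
N(b) = b (N(b) = b + 0 = b)
99*N(4) + 9 = 99*4 + 9 = 396 + 9 = 405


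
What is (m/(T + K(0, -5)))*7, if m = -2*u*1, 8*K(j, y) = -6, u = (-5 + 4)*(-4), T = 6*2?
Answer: -224/45 ≈ -4.9778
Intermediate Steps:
T = 12
u = 4 (u = -1*(-4) = 4)
K(j, y) = -3/4 (K(j, y) = (1/8)*(-6) = -3/4)
m = -8 (m = -2*4*1 = -8*1 = -8)
(m/(T + K(0, -5)))*7 = -8/(12 - 3/4)*7 = -8/45/4*7 = -8*4/45*7 = -32/45*7 = -224/45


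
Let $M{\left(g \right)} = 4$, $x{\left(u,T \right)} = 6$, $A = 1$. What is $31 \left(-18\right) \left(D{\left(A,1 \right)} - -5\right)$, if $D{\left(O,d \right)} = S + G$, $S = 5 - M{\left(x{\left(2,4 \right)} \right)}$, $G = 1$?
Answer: $-3906$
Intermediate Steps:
$S = 1$ ($S = 5 - 4 = 1$)
$D{\left(O,d \right)} = 2$ ($D{\left(O,d \right)} = 1 + 1 = 2$)
$31 \left(-18\right) \left(D{\left(A,1 \right)} - -5\right) = 31 \left(-18\right) \left(2 - -5\right) = - 558 \left(2 + 5\right) = \left(-558\right) 7 = -3906$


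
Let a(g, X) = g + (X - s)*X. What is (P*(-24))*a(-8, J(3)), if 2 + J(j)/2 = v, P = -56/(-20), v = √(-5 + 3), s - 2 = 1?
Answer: -4032/5 + 7392*I*√2/5 ≈ -806.4 + 2090.8*I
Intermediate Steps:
s = 3 (s = 2 + 1 = 3)
v = I*√2 (v = √(-2) = I*√2 ≈ 1.4142*I)
P = 14/5 (P = -56*(-1/20) = 14/5 ≈ 2.8000)
J(j) = -4 + 2*I*√2 (J(j) = -4 + 2*(I*√2) = -4 + 2*I*√2)
a(g, X) = g + X*(-3 + X) (a(g, X) = g + (X - 1*3)*X = g + (X - 3)*X = g + (-3 + X)*X = g + X*(-3 + X))
(P*(-24))*a(-8, J(3)) = ((14/5)*(-24))*(-8 + (-4 + 2*I*√2)² - 3*(-4 + 2*I*√2)) = -336*(-8 + (-4 + 2*I*√2)² + (12 - 6*I*√2))/5 = -336*(4 + (-4 + 2*I*√2)² - 6*I*√2)/5 = -1344/5 - 336*(-4 + 2*I*√2)²/5 + 2016*I*√2/5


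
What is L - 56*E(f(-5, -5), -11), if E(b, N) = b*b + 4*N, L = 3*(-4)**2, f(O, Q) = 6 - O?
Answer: -4264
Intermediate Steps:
L = 48 (L = 3*16 = 48)
E(b, N) = b**2 + 4*N
L - 56*E(f(-5, -5), -11) = 48 - 56*((6 - 1*(-5))**2 + 4*(-11)) = 48 - 56*((6 + 5)**2 - 44) = 48 - 56*(11**2 - 44) = 48 - 56*(121 - 44) = 48 - 56*77 = 48 - 4312 = -4264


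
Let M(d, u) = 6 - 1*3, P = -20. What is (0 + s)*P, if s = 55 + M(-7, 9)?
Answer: -1160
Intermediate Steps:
M(d, u) = 3 (M(d, u) = 6 - 3 = 3)
s = 58 (s = 55 + 3 = 58)
(0 + s)*P = (0 + 58)*(-20) = 58*(-20) = -1160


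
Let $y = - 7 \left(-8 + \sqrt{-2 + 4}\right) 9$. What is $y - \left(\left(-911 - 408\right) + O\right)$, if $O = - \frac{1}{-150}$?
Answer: $\frac{273449}{150} - 63 \sqrt{2} \approx 1733.9$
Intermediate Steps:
$O = \frac{1}{150}$ ($O = \left(-1\right) \left(- \frac{1}{150}\right) = \frac{1}{150} \approx 0.0066667$)
$y = 504 - 63 \sqrt{2}$ ($y = - 7 \left(-8 + \sqrt{2}\right) 9 = - 7 \left(-72 + 9 \sqrt{2}\right) = 504 - 63 \sqrt{2} \approx 414.9$)
$y - \left(\left(-911 - 408\right) + O\right) = \left(504 - 63 \sqrt{2}\right) - \left(\left(-911 - 408\right) + \frac{1}{150}\right) = \left(504 - 63 \sqrt{2}\right) - \left(-1319 + \frac{1}{150}\right) = \left(504 - 63 \sqrt{2}\right) - - \frac{197849}{150} = \left(504 - 63 \sqrt{2}\right) + \frac{197849}{150} = \frac{273449}{150} - 63 \sqrt{2}$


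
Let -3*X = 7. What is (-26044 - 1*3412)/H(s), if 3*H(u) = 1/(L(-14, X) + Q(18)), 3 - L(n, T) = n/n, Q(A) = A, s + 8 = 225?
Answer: -1767360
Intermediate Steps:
s = 217 (s = -8 + 225 = 217)
X = -7/3 (X = -⅓*7 = -7/3 ≈ -2.3333)
L(n, T) = 2 (L(n, T) = 3 - n/n = 3 - 1*1 = 3 - 1 = 2)
H(u) = 1/60 (H(u) = 1/(3*(2 + 18)) = (⅓)/20 = (⅓)*(1/20) = 1/60)
(-26044 - 1*3412)/H(s) = (-26044 - 1*3412)/(1/60) = (-26044 - 3412)*60 = -29456*60 = -1767360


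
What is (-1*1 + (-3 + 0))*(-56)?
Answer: 224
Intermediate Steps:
(-1*1 + (-3 + 0))*(-56) = (-1 - 3)*(-56) = -4*(-56) = 224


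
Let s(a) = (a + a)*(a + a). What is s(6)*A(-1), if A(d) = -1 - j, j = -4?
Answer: 432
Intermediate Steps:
A(d) = 3 (A(d) = -1 - 1*(-4) = -1 + 4 = 3)
s(a) = 4*a**2 (s(a) = (2*a)*(2*a) = 4*a**2)
s(6)*A(-1) = (4*6**2)*3 = (4*36)*3 = 144*3 = 432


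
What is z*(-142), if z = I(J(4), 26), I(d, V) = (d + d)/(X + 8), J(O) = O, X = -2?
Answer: -568/3 ≈ -189.33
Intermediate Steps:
I(d, V) = d/3 (I(d, V) = (d + d)/(-2 + 8) = (2*d)/6 = (2*d)*(1/6) = d/3)
z = 4/3 (z = (1/3)*4 = 4/3 ≈ 1.3333)
z*(-142) = (4/3)*(-142) = -568/3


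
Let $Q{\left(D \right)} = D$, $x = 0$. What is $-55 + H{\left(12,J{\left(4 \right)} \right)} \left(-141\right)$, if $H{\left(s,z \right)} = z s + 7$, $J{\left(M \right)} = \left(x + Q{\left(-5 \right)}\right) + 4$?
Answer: $650$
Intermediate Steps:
$J{\left(M \right)} = -1$ ($J{\left(M \right)} = \left(0 - 5\right) + 4 = -5 + 4 = -1$)
$H{\left(s,z \right)} = 7 + s z$ ($H{\left(s,z \right)} = s z + 7 = 7 + s z$)
$-55 + H{\left(12,J{\left(4 \right)} \right)} \left(-141\right) = -55 + \left(7 + 12 \left(-1\right)\right) \left(-141\right) = -55 + \left(7 - 12\right) \left(-141\right) = -55 - -705 = -55 + 705 = 650$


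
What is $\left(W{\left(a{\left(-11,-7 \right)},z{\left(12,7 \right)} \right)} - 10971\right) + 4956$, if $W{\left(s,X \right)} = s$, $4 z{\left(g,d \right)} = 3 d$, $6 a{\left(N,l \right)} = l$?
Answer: $- \frac{36097}{6} \approx -6016.2$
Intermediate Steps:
$a{\left(N,l \right)} = \frac{l}{6}$
$z{\left(g,d \right)} = \frac{3 d}{4}$
$\left(W{\left(a{\left(-11,-7 \right)},z{\left(12,7 \right)} \right)} - 10971\right) + 4956 = \left(\frac{1}{6} \left(-7\right) - 10971\right) + 4956 = \left(- \frac{7}{6} - 10971\right) + 4956 = - \frac{65833}{6} + 4956 = - \frac{36097}{6}$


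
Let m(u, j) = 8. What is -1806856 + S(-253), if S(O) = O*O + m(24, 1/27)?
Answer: -1742839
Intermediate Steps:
S(O) = 8 + O**2 (S(O) = O*O + 8 = O**2 + 8 = 8 + O**2)
-1806856 + S(-253) = -1806856 + (8 + (-253)**2) = -1806856 + (8 + 64009) = -1806856 + 64017 = -1742839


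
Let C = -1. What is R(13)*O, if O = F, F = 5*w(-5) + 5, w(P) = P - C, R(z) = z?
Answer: -195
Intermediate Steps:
w(P) = 1 + P (w(P) = P - 1*(-1) = P + 1 = 1 + P)
F = -15 (F = 5*(1 - 5) + 5 = 5*(-4) + 5 = -20 + 5 = -15)
O = -15
R(13)*O = 13*(-15) = -195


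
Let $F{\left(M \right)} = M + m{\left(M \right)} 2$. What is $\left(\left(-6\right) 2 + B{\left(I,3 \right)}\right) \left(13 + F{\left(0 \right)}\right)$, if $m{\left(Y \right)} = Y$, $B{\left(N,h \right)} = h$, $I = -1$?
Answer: $-117$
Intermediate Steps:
$F{\left(M \right)} = 3 M$ ($F{\left(M \right)} = M + M 2 = M + 2 M = 3 M$)
$\left(\left(-6\right) 2 + B{\left(I,3 \right)}\right) \left(13 + F{\left(0 \right)}\right) = \left(\left(-6\right) 2 + 3\right) \left(13 + 3 \cdot 0\right) = \left(-12 + 3\right) \left(13 + 0\right) = \left(-9\right) 13 = -117$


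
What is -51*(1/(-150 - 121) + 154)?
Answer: -2128383/271 ≈ -7853.8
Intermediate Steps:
-51*(1/(-150 - 121) + 154) = -51*(1/(-271) + 154) = -51*(-1/271 + 154) = -51*41733/271 = -2128383/271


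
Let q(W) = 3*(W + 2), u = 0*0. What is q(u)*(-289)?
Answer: -1734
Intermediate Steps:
u = 0
q(W) = 6 + 3*W (q(W) = 3*(2 + W) = 6 + 3*W)
q(u)*(-289) = (6 + 3*0)*(-289) = (6 + 0)*(-289) = 6*(-289) = -1734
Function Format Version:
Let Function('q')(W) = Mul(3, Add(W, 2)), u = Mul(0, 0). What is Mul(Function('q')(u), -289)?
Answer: -1734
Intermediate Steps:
u = 0
Function('q')(W) = Add(6, Mul(3, W)) (Function('q')(W) = Mul(3, Add(2, W)) = Add(6, Mul(3, W)))
Mul(Function('q')(u), -289) = Mul(Add(6, Mul(3, 0)), -289) = Mul(Add(6, 0), -289) = Mul(6, -289) = -1734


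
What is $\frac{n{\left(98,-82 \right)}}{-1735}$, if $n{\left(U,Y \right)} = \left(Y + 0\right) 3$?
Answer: $\frac{246}{1735} \approx 0.14179$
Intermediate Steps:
$n{\left(U,Y \right)} = 3 Y$ ($n{\left(U,Y \right)} = Y 3 = 3 Y$)
$\frac{n{\left(98,-82 \right)}}{-1735} = \frac{3 \left(-82\right)}{-1735} = \left(-246\right) \left(- \frac{1}{1735}\right) = \frac{246}{1735}$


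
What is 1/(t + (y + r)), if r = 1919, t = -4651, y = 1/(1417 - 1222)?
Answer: -195/532739 ≈ -0.00036603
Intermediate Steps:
y = 1/195 ≈ 0.0051282
1/(t + (y + r)) = 1/(-4651 + (1/195 + 1919)) = 1/(-4651 + 374206/195) = 1/(-532739/195) = -195/532739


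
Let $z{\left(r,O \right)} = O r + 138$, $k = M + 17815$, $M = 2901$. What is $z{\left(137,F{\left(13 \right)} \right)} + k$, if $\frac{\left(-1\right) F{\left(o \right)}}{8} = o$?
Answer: $6606$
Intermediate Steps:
$k = 20716$ ($k = 2901 + 17815 = 20716$)
$F{\left(o \right)} = - 8 o$
$z{\left(r,O \right)} = 138 + O r$
$z{\left(137,F{\left(13 \right)} \right)} + k = \left(138 + \left(-8\right) 13 \cdot 137\right) + 20716 = \left(138 - 14248\right) + 20716 = -14110 + 20716 = 6606$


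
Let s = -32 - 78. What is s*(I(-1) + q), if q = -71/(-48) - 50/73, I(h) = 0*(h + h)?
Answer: -153065/1752 ≈ -87.366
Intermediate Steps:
I(h) = 0 (I(h) = 0*(2*h) = 0)
q = 2783/3504 (q = -71*(-1/48) - 50*1/73 = 71/48 - 50/73 = 2783/3504 ≈ 0.79424)
s = -110
s*(I(-1) + q) = -110*(0 + 2783/3504) = -110*2783/3504 = -153065/1752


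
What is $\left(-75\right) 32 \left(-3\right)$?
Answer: $7200$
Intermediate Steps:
$\left(-75\right) 32 \left(-3\right) = \left(-2400\right) \left(-3\right) = 7200$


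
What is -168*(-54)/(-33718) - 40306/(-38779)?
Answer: 503617310/653775161 ≈ 0.77032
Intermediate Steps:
-168*(-54)/(-33718) - 40306/(-38779) = 9072*(-1/33718) - 40306*(-1/38779) = -4536/16859 + 40306/38779 = 503617310/653775161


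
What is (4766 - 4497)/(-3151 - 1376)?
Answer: -269/4527 ≈ -0.059421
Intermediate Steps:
(4766 - 4497)/(-3151 - 1376) = 269/(-4527) = 269*(-1/4527) = -269/4527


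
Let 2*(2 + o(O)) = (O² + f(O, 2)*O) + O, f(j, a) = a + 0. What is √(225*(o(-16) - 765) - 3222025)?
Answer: 280*I*√43 ≈ 1836.1*I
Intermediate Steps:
f(j, a) = a
o(O) = -2 + O²/2 + 3*O/2 (o(O) = -2 + ((O² + 2*O) + O)/2 = -2 + (O² + 3*O)/2 = -2 + (O²/2 + 3*O/2) = -2 + O²/2 + 3*O/2)
√(225*(o(-16) - 765) - 3222025) = √(225*((-2 + (½)*(-16)² + (3/2)*(-16)) - 765) - 3222025) = √(225*((-2 + (½)*256 - 24) - 765) - 3222025) = √(225*((-2 + 128 - 24) - 765) - 3222025) = √(225*(102 - 765) - 3222025) = √(225*(-663) - 3222025) = √(-149175 - 3222025) = √(-3371200) = 280*I*√43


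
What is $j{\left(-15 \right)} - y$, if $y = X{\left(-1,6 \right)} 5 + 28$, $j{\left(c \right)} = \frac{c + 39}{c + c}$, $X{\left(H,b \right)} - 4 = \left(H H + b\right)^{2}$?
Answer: $- \frac{1469}{5} \approx -293.8$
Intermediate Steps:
$X{\left(H,b \right)} = 4 + \left(b + H^{2}\right)^{2}$ ($X{\left(H,b \right)} = 4 + \left(H H + b\right)^{2} = 4 + \left(H^{2} + b\right)^{2} = 4 + \left(b + H^{2}\right)^{2}$)
$j{\left(c \right)} = \frac{39 + c}{2 c}$
$y = 293$ ($y = \left(4 + \left(6 + \left(-1\right)^{2}\right)^{2}\right) 5 + 28 = \left(4 + \left(6 + 1\right)^{2}\right) 5 + 28 = \left(4 + 7^{2}\right) 5 + 28 = \left(4 + 49\right) 5 + 28 = 53 \cdot 5 + 28 = 265 + 28 = 293$)
$j{\left(-15 \right)} - y = \frac{39 - 15}{2 \left(-15\right)} - 293 = \frac{1}{2} \left(- \frac{1}{15}\right) 24 - 293 = - \frac{4}{5} - 293 = - \frac{1469}{5}$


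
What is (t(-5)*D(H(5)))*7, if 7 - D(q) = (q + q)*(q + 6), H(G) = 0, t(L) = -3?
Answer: -147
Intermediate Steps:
D(q) = 7 - 2*q*(6 + q) (D(q) = 7 - (q + q)*(q + 6) = 7 - 2*q*(6 + q))
(t(-5)*D(H(5)))*7 = -3*(7 - 12*0 - 2*0²)*7 = -3*(7 + 0 - 2*0)*7 = -3*(7 + 0 + 0)*7 = -3*7*7 = -21*7 = -147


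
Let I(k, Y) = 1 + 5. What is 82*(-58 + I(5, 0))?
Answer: -4264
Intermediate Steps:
I(k, Y) = 6
82*(-58 + I(5, 0)) = 82*(-58 + 6) = 82*(-52) = -4264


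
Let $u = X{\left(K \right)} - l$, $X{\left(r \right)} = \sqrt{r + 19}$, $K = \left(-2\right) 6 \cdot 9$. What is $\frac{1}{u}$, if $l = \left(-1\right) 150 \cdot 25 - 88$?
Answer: $\frac{3838}{14730333} - \frac{i \sqrt{89}}{14730333} \approx 0.00026055 - 6.4045 \cdot 10^{-7} i$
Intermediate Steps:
$K = -108$ ($K = \left(-12\right) 9 = -108$)
$X{\left(r \right)} = \sqrt{19 + r}$
$l = -3838$ ($l = \left(-150\right) 25 - 88 = -3750 - 88 = -3838$)
$u = 3838 + i \sqrt{89}$ ($u = \sqrt{19 - 108} - -3838 = \sqrt{-89} + 3838 = i \sqrt{89} + 3838 = 3838 + i \sqrt{89} \approx 3838.0 + 9.434 i$)
$\frac{1}{u} = \frac{1}{3838 + i \sqrt{89}}$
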